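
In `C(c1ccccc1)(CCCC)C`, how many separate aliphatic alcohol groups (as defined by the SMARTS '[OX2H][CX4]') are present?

0

[OX2H][CX4] is the SMARTS for an aliphatic alcohol: a hydroxyl oxygen bound to an sp3 (X4) carbon.
No fragment in the molecule satisfies every constraint, giving 0 matches.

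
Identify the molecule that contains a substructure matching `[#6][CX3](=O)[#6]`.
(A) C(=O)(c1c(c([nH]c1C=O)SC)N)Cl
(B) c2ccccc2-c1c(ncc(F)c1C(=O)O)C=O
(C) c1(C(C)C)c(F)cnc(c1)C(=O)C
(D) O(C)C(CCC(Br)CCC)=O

[#6][CX3](=O)[#6] describes a carbonyl carbon (no H) flanked by two carbons (a ketone).
(A) has an aldehyde (-CHO) but the carbonyl carbon has H1, so it is not flanked by two carbons.
(B) has an aldehyde (-CHO) but the carbonyl carbon has H1, so it is not flanked by two carbons.
(C) contains an acetyl/ketone group (-C(=O)CH3), which satisfies every atom and bond constraint.
(D) has a methyl-ester group (-C(=O)OCH3) but one neighbour of the carbonyl carbon is O, not C.
So the answer is (C).

C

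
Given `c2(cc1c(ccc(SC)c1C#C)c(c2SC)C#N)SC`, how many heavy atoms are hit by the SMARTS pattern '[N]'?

1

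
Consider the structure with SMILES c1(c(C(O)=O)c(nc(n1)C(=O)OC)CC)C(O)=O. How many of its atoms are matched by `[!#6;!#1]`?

The query [!#6;!#1] means: not carbon and not hydrogen — any heteroatom.
Check the 18 heavy atoms by environment: 2× n (aromatic) → match; 4× c (aromatic) → no; 6× C → no; 6× O → match.
Summing the matching environments: 2 + 6 = 8 matching atoms.

8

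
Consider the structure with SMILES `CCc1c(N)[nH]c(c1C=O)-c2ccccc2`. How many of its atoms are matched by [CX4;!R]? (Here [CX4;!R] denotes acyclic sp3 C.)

2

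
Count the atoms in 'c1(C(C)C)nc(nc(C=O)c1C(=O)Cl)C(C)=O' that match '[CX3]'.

The query [CX3] means: C with X3: aliphatic carbon with exactly 3 total connections.
Check the 17 heavy atoms by environment: 2× n (aromatic, X2) → no; 4× c (aromatic, X3) → no; 3× C (X3) → match; 3× O (X1) → no; 1× Cl (X1) → no; 4× C (X4) → no.
That gives 3 matching atoms.

3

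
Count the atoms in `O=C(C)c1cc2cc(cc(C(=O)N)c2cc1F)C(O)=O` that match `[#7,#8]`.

Check the 20 heavy atoms by environment: 10× c (aromatic) → no; 4× C → no; 4× O → match; 1× F → no; 1× N → match.
Summing the matching environments: 4 + 1 = 5 matching atoms.

5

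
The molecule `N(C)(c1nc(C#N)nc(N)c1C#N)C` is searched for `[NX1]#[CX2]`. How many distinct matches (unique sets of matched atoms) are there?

[NX1]#[CX2] is the SMARTS for a nitrile: a nitrogen triple-bonded to a two-connected carbon.
The molecule carries 2 separate instances of a nitrile (-C#N) meeting every constraint; each maps to a distinct set of atoms, giving 2 matches.

2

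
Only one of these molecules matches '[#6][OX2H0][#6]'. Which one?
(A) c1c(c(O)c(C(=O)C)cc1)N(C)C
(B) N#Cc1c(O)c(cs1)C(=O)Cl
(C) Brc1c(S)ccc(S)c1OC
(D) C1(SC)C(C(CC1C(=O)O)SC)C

C

[#6][OX2H0][#6] describes an aliphatic oxygen bridging two carbons with no H on the oxygen (an ether).
(A) has a hydroxyl group (-OH) but the oxygen has H1, not H0 bridging two carbons.
(B) has a hydroxyl group (-OH) but the oxygen has H1, not H0 bridging two carbons.
(C) contains a methoxy ether (-OCH3), which satisfies every atom and bond constraint.
(D) has a carboxylic acid group (-C(=O)OH) but the -OH oxygen has H1; the =O is OX1, not OX2.
So the answer is (C).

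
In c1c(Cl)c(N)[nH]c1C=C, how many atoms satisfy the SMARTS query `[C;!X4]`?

Check the 9 heavy atoms by environment: 1× n (aromatic, X3) → no; 4× c (aromatic, X3) → no; 1× Cl (X1) → no; 2× C (X3) → match; 1× N (X3) → no.
That gives 2 matching atoms.

2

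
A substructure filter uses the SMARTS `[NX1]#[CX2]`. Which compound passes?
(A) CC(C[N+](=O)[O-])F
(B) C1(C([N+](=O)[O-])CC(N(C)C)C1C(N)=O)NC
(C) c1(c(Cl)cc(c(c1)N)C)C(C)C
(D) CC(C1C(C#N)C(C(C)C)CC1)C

D

[NX1]#[CX2] describes a nitrogen triple-bonded to a two-connected carbon (a nitrile).
(A) has a nitro group (-[N+](=O)[O-]) but there is no C#N triple bond.
(B) has a nitro group (-[N+](=O)[O-]) but there is no C#N triple bond.
(C) has a primary amino group (-NH2) but the nitrogen is NX3 (three connections), not NX1 triple-bonded.
(D) contains a nitrile (-C#N), which satisfies every atom and bond constraint.
So the answer is (D).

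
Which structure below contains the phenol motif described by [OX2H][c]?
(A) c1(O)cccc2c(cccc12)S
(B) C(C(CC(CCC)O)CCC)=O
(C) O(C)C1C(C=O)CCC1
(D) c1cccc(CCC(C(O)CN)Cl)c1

A

[OX2H][c] describes a hydroxyl oxygen attached to an aromatic carbon (a phenol).
(A) contains a hydroxyl group (-OH), which satisfies every atom and bond constraint.
(B) has a hydroxyl group (-OH) but the -OH is on an aliphatic carbon, not an aromatic c.
(C) has a methoxy ether (-OCH3) but the oxygen has H0, not H1.
(D) has a hydroxyl group (-OH) but the -OH is on an aliphatic carbon, not an aromatic c.
So the answer is (A).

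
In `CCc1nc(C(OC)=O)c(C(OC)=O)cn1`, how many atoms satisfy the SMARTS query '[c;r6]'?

4

The query [c;r6] means: aromatic carbon that belongs to a six-membered ring.
Check the 16 heavy atoms by environment: 2× n (aromatic, in 6-ring) → no; 4× c (aromatic, in 6-ring) → match; 6× C (acyclic) → no; 4× O (acyclic) → no.
That gives 4 matching atoms.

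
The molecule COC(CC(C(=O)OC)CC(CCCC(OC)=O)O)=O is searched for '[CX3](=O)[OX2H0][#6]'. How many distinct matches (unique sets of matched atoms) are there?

3

[CX3](=O)[OX2H0][#6] is the SMARTS for an ester: a carbonyl carbon bonded to an oxygen that is itself bonded to carbon (no H on that O).
The molecule carries 3 separate instances of a methyl-ester group (-C(=O)OCH3) meeting every constraint; each maps to a distinct set of atoms, giving 3 matches.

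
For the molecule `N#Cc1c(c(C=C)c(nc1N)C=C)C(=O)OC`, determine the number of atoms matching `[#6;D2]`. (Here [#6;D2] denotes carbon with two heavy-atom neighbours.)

3

The query [#6;D2] means: any carbon bonded to exactly two heavy atoms.
Check the 17 heavy atoms by environment: 1× n (aromatic, D2) → no; 5× c (aromatic, D3) → no; 1× C (D3) → no; 1× O (D1) → no; 1× O (D2) → no; 3× C (D1) → no; 3× C (D2) → match; 2× N (D1) → no.
That gives 3 matching atoms.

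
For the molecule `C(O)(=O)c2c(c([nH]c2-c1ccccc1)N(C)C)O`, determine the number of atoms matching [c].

10

The query [c] means: lowercase c matches aromatic carbon only.
Check the 18 heavy atoms by environment: 1× n (aromatic) → no; 10× c (aromatic) → match; 1× N → no; 3× C → no; 3× O → no.
That gives 10 matching atoms.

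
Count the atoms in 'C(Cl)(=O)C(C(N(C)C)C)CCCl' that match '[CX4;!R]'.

The query [CX4;!R] means: aliphatic carbon with four total connections, not in a ring.
Check the 12 heavy atoms by environment: 7× C (X4, acyclic) → match; 2× Cl (X1, acyclic) → no; 1× C (X3, acyclic) → no; 1× O (X1, acyclic) → no; 1× N (X3, acyclic) → no.
That gives 7 matching atoms.

7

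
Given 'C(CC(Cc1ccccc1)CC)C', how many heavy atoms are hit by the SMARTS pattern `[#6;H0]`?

The query [#6;H0] means: any carbon with no attached hydrogen.
Check the 13 heavy atoms by environment: 4× C (H2) → no; 1× C (H1) → no; 1× c (aromatic, H0) → match; 5× c (aromatic, H1) → no; 2× C (H3) → no.
That gives 1 matching atom.

1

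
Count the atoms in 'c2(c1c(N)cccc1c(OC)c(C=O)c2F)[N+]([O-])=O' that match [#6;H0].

7

The query [#6;H0] means: any carbon with no attached hydrogen.
Check the 19 heavy atoms by environment: 7× c (aromatic, H0) → match; 3× c (aromatic, H1) → no; 1× N (H2) → no; 1× F (H0) → no; 1× C (H1) → no; 3× O (H0) → no; 1× C (H3) → no; 1× N (charge +1, H0) → no; 1× O (charge -1, H0) → no.
That gives 7 matching atoms.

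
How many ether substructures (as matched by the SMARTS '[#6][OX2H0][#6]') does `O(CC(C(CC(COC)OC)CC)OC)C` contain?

4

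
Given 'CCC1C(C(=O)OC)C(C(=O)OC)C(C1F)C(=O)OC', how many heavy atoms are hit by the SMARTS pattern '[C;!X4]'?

3

The query [C;!X4] means: aliphatic carbon that does not have four total connections.
Check the 20 heavy atoms by environment: 10× C (X4) → no; 3× C (X3) → match; 3× O (X1) → no; 3× O (X2) → no; 1× F (X1) → no.
That gives 3 matching atoms.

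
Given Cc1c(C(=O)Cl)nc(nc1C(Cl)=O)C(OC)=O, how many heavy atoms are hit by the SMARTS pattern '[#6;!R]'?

Check the 17 heavy atoms by environment: 2× n (aromatic, in 6-ring) → no; 4× c (aromatic, in 6-ring) → no; 5× C (acyclic) → match; 4× O (acyclic) → no; 2× Cl (acyclic) → no.
That gives 5 matching atoms.

5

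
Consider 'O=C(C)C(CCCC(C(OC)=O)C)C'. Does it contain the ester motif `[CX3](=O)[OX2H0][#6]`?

Yes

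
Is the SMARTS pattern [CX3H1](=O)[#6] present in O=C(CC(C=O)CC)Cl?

Yes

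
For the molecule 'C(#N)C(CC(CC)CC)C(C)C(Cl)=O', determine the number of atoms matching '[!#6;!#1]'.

3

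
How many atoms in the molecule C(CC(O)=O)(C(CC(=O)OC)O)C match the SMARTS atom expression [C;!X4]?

2

Check the 13 heavy atoms by environment: 6× C (X4) → no; 3× O (X2) → no; 2× C (X3) → match; 2× O (X1) → no.
That gives 2 matching atoms.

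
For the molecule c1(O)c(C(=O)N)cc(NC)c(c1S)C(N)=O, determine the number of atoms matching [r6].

6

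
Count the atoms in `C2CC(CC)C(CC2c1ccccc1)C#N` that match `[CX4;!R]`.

The query [CX4;!R] means: aliphatic carbon with four total connections, not in a ring.
Check the 16 heavy atoms by environment: 6× C (X4, in 6-ring) → no; 1× C (X2, acyclic) → no; 1× N (X1, acyclic) → no; 2× C (X4, acyclic) → match; 6× c (aromatic, X3, in 6-ring) → no.
That gives 2 matching atoms.

2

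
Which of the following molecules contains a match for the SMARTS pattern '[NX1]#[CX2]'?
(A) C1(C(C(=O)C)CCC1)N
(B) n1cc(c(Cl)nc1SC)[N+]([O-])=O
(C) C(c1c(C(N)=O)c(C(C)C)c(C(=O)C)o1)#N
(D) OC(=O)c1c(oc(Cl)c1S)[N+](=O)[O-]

[NX1]#[CX2] describes a nitrogen triple-bonded to a two-connected carbon (a nitrile).
(A) has a primary amino group (-NH2) but the nitrogen is NX3 (three connections), not NX1 triple-bonded.
(B) has a nitro group (-[N+](=O)[O-]) but there is no C#N triple bond.
(C) contains a nitrile (-C#N), which satisfies every atom and bond constraint.
(D) has a nitro group (-[N+](=O)[O-]) but there is no C#N triple bond.
So the answer is (C).

C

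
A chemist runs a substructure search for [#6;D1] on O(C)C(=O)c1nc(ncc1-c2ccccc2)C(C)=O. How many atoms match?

2

The query [#6;D1] means: carbon bonded to exactly one heavy atom.
Check the 19 heavy atoms by environment: 2× n (aromatic, D2) → no; 4× c (aromatic, D3) → no; 6× c (aromatic, D2) → no; 2× C (D3) → no; 2× O (D1) → no; 1× O (D2) → no; 2× C (D1) → match.
That gives 2 matching atoms.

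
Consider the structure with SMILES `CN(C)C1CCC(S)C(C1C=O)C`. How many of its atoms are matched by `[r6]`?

6

Check the 13 heavy atoms by environment: 6× C (in 6-ring) → match; 4× C (acyclic) → no; 1× S (acyclic) → no; 1× N (acyclic) → no; 1× O (acyclic) → no.
That gives 6 matching atoms.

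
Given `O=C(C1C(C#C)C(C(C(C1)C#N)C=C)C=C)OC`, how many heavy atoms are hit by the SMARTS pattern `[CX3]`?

The query [CX3] means: C with X3: aliphatic carbon with exactly 3 total connections.
Check the 18 heavy atoms by environment: 7× C (X4) → no; 5× C (X3) → match; 3× C (X2) → no; 1× O (X1) → no; 1× O (X2) → no; 1× N (X1) → no.
That gives 5 matching atoms.

5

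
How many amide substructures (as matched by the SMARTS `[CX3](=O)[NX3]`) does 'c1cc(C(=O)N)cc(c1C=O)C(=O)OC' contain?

1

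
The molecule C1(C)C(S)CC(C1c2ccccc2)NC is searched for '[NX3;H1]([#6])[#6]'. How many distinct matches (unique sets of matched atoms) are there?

1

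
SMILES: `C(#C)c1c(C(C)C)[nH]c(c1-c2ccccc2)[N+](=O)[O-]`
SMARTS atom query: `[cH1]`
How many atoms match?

5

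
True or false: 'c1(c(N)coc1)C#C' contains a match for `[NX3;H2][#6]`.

True

The pattern [NX3;H2][#6] describes a trivalent nitrogen with two H attached to carbon — a primary amine.
The molecule carries a primary amino group (-NH2), whose atoms satisfy every constraint of the query, so the pattern matches.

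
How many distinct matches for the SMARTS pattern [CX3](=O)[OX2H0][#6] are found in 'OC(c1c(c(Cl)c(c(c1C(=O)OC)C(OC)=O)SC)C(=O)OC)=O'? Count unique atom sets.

3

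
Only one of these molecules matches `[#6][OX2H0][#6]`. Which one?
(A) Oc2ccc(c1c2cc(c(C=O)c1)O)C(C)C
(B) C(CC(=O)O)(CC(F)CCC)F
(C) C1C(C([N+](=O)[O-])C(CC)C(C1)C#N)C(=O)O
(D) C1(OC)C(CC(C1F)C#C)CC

[#6][OX2H0][#6] describes an aliphatic oxygen bridging two carbons with no H on the oxygen (an ether).
(A) has a hydroxyl group (-OH) but the oxygen has H1, not H0 bridging two carbons.
(B) has a carboxylic acid group (-C(=O)OH) but the -OH oxygen has H1; the =O is OX1, not OX2.
(C) has a carboxylic acid group (-C(=O)OH) but the -OH oxygen has H1; the =O is OX1, not OX2.
(D) contains a methoxy ether (-OCH3), which satisfies every atom and bond constraint.
So the answer is (D).

D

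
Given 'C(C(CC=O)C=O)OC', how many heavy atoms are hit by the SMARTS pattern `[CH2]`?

2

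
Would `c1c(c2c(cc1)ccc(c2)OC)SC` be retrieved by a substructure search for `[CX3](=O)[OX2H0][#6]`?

No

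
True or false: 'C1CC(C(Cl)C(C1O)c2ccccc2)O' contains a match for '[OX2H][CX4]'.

True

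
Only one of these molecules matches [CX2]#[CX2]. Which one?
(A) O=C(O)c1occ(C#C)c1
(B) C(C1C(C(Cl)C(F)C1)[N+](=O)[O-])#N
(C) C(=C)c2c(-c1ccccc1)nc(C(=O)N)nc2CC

[CX2]#[CX2] describes a carbon-carbon triple bond (an alkyne).
(A) contains an ethynyl group (-C#CH), which satisfies every atom and bond constraint.
(B) has a nitrile (-C#N) but the triple bond is C#N, not C#C.
(C) has a vinyl group (-CH=CH2) but the C=C is a double bond; both carbons are CX3, not CX2.
So the answer is (A).

A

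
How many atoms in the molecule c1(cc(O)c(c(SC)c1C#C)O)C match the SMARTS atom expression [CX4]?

2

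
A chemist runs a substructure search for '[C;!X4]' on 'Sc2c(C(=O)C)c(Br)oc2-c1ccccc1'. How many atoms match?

1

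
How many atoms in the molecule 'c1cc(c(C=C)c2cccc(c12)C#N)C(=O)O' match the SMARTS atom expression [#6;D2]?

7

The query [#6;D2] means: any carbon bonded to exactly two heavy atoms.
Check the 17 heavy atoms by environment: 5× c (aromatic, D3) → no; 5× c (aromatic, D2) → match; 2× C (D2) → match; 1× C (D1) → no; 1× C (D3) → no; 2× O (D1) → no; 1× N (D1) → no.
Summing the matching environments: 5 + 2 = 7 matching atoms.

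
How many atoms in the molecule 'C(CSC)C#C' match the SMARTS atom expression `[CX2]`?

The query [CX2] means: C with X2: aliphatic carbon with exactly 2 total connections.
Check the 6 heavy atoms by environment: 3× C (X4) → no; 1× S (X2) → no; 2× C (X2) → match.
That gives 2 matching atoms.

2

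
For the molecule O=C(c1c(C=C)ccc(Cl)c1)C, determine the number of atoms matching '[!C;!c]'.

2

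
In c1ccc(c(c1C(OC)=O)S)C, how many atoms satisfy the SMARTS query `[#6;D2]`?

The query [#6;D2] means: any carbon bonded to exactly two heavy atoms.
Check the 12 heavy atoms by environment: 3× c (aromatic, D2) → match; 3× c (aromatic, D3) → no; 2× C (D1) → no; 1× S (D1) → no; 1× C (D3) → no; 1× O (D1) → no; 1× O (D2) → no.
That gives 3 matching atoms.

3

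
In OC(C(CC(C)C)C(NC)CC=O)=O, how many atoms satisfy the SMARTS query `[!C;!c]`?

4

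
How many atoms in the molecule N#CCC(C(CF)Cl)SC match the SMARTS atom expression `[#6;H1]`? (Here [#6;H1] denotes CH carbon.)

2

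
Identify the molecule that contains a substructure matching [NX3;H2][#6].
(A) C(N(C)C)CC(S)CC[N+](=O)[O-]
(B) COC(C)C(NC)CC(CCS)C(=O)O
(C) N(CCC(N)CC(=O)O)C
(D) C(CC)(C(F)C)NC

[NX3;H2][#6] describes a trivalent nitrogen with two H attached to carbon (a primary amine).
(A) has a nitro group (-[N+](=O)[O-]) but the nitrogen is [N+] with no H, not NX3H2.
(B) has an N-methylamino group (-NHCH3) but the nitrogen bears two carbons and only one H (H1), not H2.
(C) contains a primary amino group (-NH2), which satisfies every atom and bond constraint.
(D) has an N-methylamino group (-NHCH3) but the nitrogen bears two carbons and only one H (H1), not H2.
So the answer is (C).

C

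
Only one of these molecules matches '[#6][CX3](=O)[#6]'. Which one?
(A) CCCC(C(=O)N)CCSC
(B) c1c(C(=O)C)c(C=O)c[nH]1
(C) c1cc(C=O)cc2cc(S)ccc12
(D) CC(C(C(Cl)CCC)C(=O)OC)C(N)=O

[#6][CX3](=O)[#6] describes a carbonyl carbon (no H) flanked by two carbons (a ketone).
(A) has a primary amide (-C(=O)NH2) but one neighbour of the carbonyl carbon is N, not C.
(B) contains an acetyl/ketone group (-C(=O)CH3), which satisfies every atom and bond constraint.
(C) has an aldehyde (-CHO) but the carbonyl carbon has H1, so it is not flanked by two carbons.
(D) has a primary amide (-C(=O)NH2) but one neighbour of the carbonyl carbon is N, not C.
So the answer is (B).

B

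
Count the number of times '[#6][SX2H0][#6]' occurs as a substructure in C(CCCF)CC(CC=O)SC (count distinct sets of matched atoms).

[#6][SX2H0][#6] is the SMARTS for a thioether: an aliphatic sulfur bridging two carbons with no H on the sulfur.
Exactly one fragment in the molecule meets all constraints, giving 1 match.

1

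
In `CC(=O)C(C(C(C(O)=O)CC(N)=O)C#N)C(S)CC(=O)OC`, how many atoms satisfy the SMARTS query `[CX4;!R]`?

8

The query [CX4;!R] means: aliphatic carbon with four total connections, not in a ring.
Check the 22 heavy atoms by environment: 8× C (X4, acyclic) → match; 4× C (X3, acyclic) → no; 4× O (X1, acyclic) → no; 1× N (X3, acyclic) → no; 1× C (X2, acyclic) → no; 1× N (X1, acyclic) → no; 2× O (X2, acyclic) → no; 1× S (X2, acyclic) → no.
That gives 8 matching atoms.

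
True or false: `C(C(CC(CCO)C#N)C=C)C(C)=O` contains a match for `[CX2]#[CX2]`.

False

The pattern [CX2]#[CX2] describes a carbon-carbon triple bond — an alkyne.
The closest candidate here is a nitrile (-C#N), but the triple bond is C#N, not C#C. No other fragment satisfies the full query, so there is no match.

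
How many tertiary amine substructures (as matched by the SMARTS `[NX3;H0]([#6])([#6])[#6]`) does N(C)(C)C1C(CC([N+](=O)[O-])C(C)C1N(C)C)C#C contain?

2

[NX3;H0]([#6])([#6])[#6] is the SMARTS for a tertiary amine: a trivalent nitrogen with no H, bonded to three carbons.
The molecule carries 2 separate instances of a dimethylamino group (-N(CH3)2) meeting every constraint; each maps to a distinct set of atoms, giving 2 matches.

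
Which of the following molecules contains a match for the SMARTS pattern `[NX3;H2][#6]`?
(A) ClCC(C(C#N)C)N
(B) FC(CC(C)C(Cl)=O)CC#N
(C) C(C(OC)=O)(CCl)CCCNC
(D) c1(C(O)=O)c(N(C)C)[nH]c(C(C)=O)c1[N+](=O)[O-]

[NX3;H2][#6] describes a trivalent nitrogen with two H attached to carbon (a primary amine).
(A) contains a primary amino group (-NH2), which satisfies every atom and bond constraint.
(B) has a nitrile (-C#N) but the nitrogen is NX1 (triple-bonded), not NX3 with two H.
(C) has an N-methylamino group (-NHCH3) but the nitrogen bears two carbons and only one H (H1), not H2.
(D) has a nitro group (-[N+](=O)[O-]) but the nitrogen is [N+] with no H, not NX3H2.
So the answer is (A).

A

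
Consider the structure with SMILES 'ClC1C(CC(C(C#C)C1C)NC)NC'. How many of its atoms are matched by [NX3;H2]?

0

The query [NX3;H2] means: aliphatic N with 3 total connections, two of them H — an -NH2 nitrogen (amine or amide).
Check the 14 heavy atoms by environment: 5× C (H1, X4) → no; 1× C (H2, X4) → no; 3× C (H3, X4) → no; 1× C (H0, X2) → no; 1× C (H1, X2) → no; 1× Cl (H0, X1) → no; 2× N (H1, X3) → no.
No environment satisfies the query, so 0 matching atoms.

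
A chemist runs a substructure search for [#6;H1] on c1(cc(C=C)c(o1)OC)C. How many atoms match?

2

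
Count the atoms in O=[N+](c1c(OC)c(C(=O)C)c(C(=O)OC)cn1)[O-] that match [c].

The query [c] means: lowercase c matches aromatic carbon only.
Check the 18 heavy atoms by environment: 1× n (aromatic) → no; 5× c (aromatic) → match; 5× C → no; 5× O → no; 1× N (charge +1) → no; 1× O (charge -1) → no.
That gives 5 matching atoms.

5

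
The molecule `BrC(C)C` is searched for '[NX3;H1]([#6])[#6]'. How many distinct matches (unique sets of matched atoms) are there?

0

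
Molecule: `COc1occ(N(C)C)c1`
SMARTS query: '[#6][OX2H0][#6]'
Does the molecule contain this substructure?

Yes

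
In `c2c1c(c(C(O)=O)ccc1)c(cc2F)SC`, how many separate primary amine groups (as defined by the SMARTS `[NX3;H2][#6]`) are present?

[NX3;H2][#6] is the SMARTS for a primary amine: a trivalent nitrogen with two H attached to carbon.
No fragment in the molecule satisfies every constraint, giving 0 matches.

0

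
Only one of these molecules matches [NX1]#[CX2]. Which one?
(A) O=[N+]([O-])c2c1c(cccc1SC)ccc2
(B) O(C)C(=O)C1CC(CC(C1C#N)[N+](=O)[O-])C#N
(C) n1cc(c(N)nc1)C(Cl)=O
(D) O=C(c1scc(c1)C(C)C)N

B

[NX1]#[CX2] describes a nitrogen triple-bonded to a two-connected carbon (a nitrile).
(A) has a nitro group (-[N+](=O)[O-]) but there is no C#N triple bond.
(B) contains a nitrile (-C#N), which satisfies every atom and bond constraint.
(C) has a primary amino group (-NH2) but the nitrogen is NX3 (three connections), not NX1 triple-bonded.
(D) has a primary amide (-C(=O)NH2) but the nitrogen is NX3, not NX1.
So the answer is (B).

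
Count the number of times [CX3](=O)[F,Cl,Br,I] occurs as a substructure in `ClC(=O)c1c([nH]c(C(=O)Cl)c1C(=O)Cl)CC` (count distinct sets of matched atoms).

3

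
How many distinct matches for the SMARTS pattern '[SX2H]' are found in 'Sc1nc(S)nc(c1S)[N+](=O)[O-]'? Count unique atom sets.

[SX2H] is the SMARTS for a thiol: an aliphatic sulfur with two connections, one being H.
The molecule carries 3 separate instances of a thiol (-SH) meeting every constraint; each maps to a distinct set of atoms, giving 3 matches.

3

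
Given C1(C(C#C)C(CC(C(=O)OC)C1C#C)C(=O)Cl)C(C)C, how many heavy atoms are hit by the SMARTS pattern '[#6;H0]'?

The query [#6;H0] means: any carbon with no attached hydrogen.
Check the 20 heavy atoms by environment: 8× C (H1) → no; 1× C (H2) → no; 4× C (H0) → match; 3× O (H0) → no; 1× Cl (H0) → no; 3× C (H3) → no.
That gives 4 matching atoms.

4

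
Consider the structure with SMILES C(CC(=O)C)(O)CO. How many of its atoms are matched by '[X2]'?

2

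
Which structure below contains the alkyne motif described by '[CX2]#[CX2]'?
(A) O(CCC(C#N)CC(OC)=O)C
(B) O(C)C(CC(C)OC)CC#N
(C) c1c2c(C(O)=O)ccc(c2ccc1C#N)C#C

[CX2]#[CX2] describes a carbon-carbon triple bond (an alkyne).
(A) has a nitrile (-C#N) but the triple bond is C#N, not C#C.
(B) has a nitrile (-C#N) but the triple bond is C#N, not C#C.
(C) contains an ethynyl group (-C#CH), which satisfies every atom and bond constraint.
So the answer is (C).

C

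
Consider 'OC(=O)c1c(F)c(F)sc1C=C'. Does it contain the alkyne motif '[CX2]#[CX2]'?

No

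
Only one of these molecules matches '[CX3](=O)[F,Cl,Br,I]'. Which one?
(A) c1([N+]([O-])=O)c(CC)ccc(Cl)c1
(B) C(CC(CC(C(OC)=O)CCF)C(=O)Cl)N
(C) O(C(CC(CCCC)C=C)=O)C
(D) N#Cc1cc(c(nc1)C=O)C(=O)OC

B

[CX3](=O)[F,Cl,Br,I] describes a carbonyl carbon bonded to a halogen (an acyl halide).
(A) has a chloro substituent but the Cl is not on a carbonyl carbon.
(B) contains an acyl chloride (-C(=O)Cl), which satisfies every atom and bond constraint.
(C) has a methyl-ester group (-C(=O)OCH3) but the carbonyl is bonded to -O-C, not to a halogen.
(D) has a methyl-ester group (-C(=O)OCH3) but the carbonyl is bonded to -O-C, not to a halogen.
So the answer is (B).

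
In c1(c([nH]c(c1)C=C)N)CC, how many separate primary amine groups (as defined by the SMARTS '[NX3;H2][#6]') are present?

[NX3;H2][#6] is the SMARTS for a primary amine: a trivalent nitrogen with two H attached to carbon.
Exactly one fragment in the molecule meets all constraints, giving 1 match.

1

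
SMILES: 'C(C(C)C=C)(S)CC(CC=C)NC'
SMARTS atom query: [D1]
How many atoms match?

5

The query [D1] means: atom with exactly one heavy-atom neighbour (degree 1).
Check the 13 heavy atoms by environment: 4× C (D2) → no; 3× C (D3) → no; 4× C (D1) → match; 1× S (D1) → match; 1× N (D2) → no.
Summing the matching environments: 4 + 1 = 5 matching atoms.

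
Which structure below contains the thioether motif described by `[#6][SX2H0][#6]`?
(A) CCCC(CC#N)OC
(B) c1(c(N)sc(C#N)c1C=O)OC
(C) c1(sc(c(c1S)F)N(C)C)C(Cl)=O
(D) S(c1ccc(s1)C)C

[#6][SX2H0][#6] describes an aliphatic sulfur bridging two carbons with no H on the sulfur (a thioether).
(A) has a methoxy ether (-OCH3) but the bridging atom is O, not S.
(B) has a methoxy ether (-OCH3) but the bridging atom is O, not S.
(C) has a thiol (-SH) but the sulfur has H1, not H0 bridging two carbons.
(D) contains a methylthio ether (-SCH3), which satisfies every atom and bond constraint.
So the answer is (D).

D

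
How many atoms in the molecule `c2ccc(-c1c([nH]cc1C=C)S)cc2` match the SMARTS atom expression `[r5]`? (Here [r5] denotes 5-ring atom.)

5

The query [r5] means: r5 matches atoms in a five-membered ring.
Check the 14 heavy atoms by environment: 1× n (aromatic, in 5-ring) → match; 4× c (aromatic, in 5-ring) → match; 6× c (aromatic, in 6-ring) → no; 1× S (acyclic) → no; 2× C (acyclic) → no.
Summing the matching environments: 1 + 4 = 5 matching atoms.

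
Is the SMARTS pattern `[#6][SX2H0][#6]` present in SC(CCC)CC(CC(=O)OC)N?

No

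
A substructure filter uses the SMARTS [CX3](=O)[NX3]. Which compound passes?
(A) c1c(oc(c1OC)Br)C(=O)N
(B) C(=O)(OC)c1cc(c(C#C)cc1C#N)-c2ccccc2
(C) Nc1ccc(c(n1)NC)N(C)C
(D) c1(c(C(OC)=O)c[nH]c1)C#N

A

[CX3](=O)[NX3] describes a carbonyl carbon bonded to a trivalent nitrogen (an amide).
(A) contains a primary amide (-C(=O)NH2), which satisfies every atom and bond constraint.
(B) has a methyl-ester group (-C(=O)OCH3) but the carbonyl is bonded to O, not to an NX3 nitrogen.
(C) has a primary amino group (-NH2) but the -NH2 is not attached to a carbonyl carbon.
(D) has a nitrile (-C#N) but the nitrile N is NX1 (triple-bonded), not NX3.
So the answer is (A).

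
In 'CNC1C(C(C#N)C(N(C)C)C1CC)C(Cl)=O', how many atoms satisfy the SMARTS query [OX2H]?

0

The query [OX2H] means: aliphatic oxygen with two connections, one of which is H — an -OH oxygen.
Check the 17 heavy atoms by environment: 5× C (H1, X4) → no; 1× N (H0, X3) → no; 4× C (H3, X4) → no; 1× C (H0, X3) → no; 1× O (H0, X1) → no; 1× Cl (H0, X1) → no; 1× N (H1, X3) → no; 1× C (H2, X4) → no; 1× C (H0, X2) → no; 1× N (H0, X1) → no.
No environment satisfies the query, so 0 matching atoms.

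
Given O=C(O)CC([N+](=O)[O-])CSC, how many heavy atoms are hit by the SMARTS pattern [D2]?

3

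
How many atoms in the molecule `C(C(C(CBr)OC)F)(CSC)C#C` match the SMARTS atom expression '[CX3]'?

The query [CX3] means: C with X3: aliphatic carbon with exactly 3 total connections.
Check the 13 heavy atoms by environment: 7× C (X4) → no; 1× Br (X1) → no; 2× C (X2) → no; 1× S (X2) → no; 1× O (X2) → no; 1× F (X1) → no.
No environment satisfies the query, so 0 matching atoms.

0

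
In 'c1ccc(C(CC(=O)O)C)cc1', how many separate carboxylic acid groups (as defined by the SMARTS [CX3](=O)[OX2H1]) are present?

1

[CX3](=O)[OX2H1] is the SMARTS for a carboxylic acid: an sp2 carbon double-bonded to O and single-bonded to an -OH oxygen.
Exactly one fragment in the molecule meets all constraints, giving 1 match.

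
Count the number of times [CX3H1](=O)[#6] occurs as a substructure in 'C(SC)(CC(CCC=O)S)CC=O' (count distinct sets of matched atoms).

2

[CX3H1](=O)[#6] is the SMARTS for an aldehyde: an sp2 carbon with one H, double-bonded to O and single-bonded to carbon.
The molecule carries 2 separate instances of an aldehyde (-CHO) meeting every constraint; each maps to a distinct set of atoms, giving 2 matches.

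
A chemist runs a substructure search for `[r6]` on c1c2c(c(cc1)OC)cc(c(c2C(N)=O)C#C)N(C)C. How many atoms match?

Check the 20 heavy atoms by environment: 10× c (aromatic, in 6-ring) → match; 6× C (acyclic) → no; 2× O (acyclic) → no; 2× N (acyclic) → no.
That gives 10 matching atoms.

10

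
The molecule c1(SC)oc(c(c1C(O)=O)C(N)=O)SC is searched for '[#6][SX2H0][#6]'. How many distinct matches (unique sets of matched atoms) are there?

2

[#6][SX2H0][#6] is the SMARTS for a thioether: an aliphatic sulfur bridging two carbons with no H on the sulfur.
The molecule carries 2 separate instances of a methylthio ether (-SCH3) meeting every constraint; each maps to a distinct set of atoms, giving 2 matches.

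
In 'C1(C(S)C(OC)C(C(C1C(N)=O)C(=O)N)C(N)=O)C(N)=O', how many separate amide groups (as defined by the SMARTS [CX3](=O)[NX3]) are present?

4

[CX3](=O)[NX3] is the SMARTS for an amide: a carbonyl carbon bonded to a trivalent nitrogen.
The molecule carries 4 separate instances of a primary amide (-C(=O)NH2) meeting every constraint; each maps to a distinct set of atoms, giving 4 matches.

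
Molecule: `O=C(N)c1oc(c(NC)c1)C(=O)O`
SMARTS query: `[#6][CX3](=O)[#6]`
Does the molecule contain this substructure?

No

The pattern [#6][CX3](=O)[#6] describes a carbonyl carbon (no H) flanked by two carbons — a ketone.
The closest candidate here is a primary amide (-C(=O)NH2), but one neighbour of the carbonyl carbon is N, not C. No other fragment satisfies the full query, so there is no match.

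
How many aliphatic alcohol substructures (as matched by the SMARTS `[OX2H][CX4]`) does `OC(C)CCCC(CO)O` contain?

3

[OX2H][CX4] is the SMARTS for an aliphatic alcohol: a hydroxyl oxygen bound to an sp3 (X4) carbon.
The molecule carries 3 separate instances of a hydroxyl group (-OH) meeting every constraint; each maps to a distinct set of atoms, giving 3 matches.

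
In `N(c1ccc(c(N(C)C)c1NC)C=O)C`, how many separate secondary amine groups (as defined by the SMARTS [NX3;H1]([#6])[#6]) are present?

2

[NX3;H1]([#6])[#6] is the SMARTS for a secondary amine: a trivalent nitrogen with one H, bonded to two carbons.
The molecule carries 2 separate instances of an N-methylamino group (-NHCH3) meeting every constraint; each maps to a distinct set of atoms, giving 2 matches.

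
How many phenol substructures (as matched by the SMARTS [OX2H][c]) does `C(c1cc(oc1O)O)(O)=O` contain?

2

[OX2H][c] is the SMARTS for a phenol: a hydroxyl oxygen attached to an aromatic carbon.
The molecule carries 2 separate instances of a hydroxyl group (-OH) meeting every constraint; each maps to a distinct set of atoms, giving 2 matches.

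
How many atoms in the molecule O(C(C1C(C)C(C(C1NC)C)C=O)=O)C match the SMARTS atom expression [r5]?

The query [r5] means: r5 matches atoms in a five-membered ring.
Check the 15 heavy atoms by environment: 5× C (in 5-ring) → match; 1× N (acyclic) → no; 6× C (acyclic) → no; 3× O (acyclic) → no.
That gives 5 matching atoms.

5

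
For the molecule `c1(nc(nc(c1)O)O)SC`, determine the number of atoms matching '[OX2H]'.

2

Check the 10 heavy atoms by environment: 2× n (aromatic, H0, X2) → no; 3× c (aromatic, H0, X3) → no; 1× c (aromatic, H1, X3) → no; 2× O (H1, X2) → match; 1× S (H0, X2) → no; 1× C (H3, X4) → no.
That gives 2 matching atoms.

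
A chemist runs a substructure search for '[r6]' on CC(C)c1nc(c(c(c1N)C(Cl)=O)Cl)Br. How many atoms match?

The query [r6] means: r6 matches atoms in a six-membered ring.
Check the 15 heavy atoms by environment: 1× n (aromatic, in 6-ring) → match; 5× c (aromatic, in 6-ring) → match; 4× C (acyclic) → no; 1× O (acyclic) → no; 2× Cl (acyclic) → no; 1× Br (acyclic) → no; 1× N (acyclic) → no.
Summing the matching environments: 1 + 5 = 6 matching atoms.

6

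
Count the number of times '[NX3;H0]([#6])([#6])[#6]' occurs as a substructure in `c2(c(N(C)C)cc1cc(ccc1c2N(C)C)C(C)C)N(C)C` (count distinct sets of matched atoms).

[NX3;H0]([#6])([#6])[#6] is the SMARTS for a tertiary amine: a trivalent nitrogen with no H, bonded to three carbons.
The molecule carries 3 separate instances of a dimethylamino group (-N(CH3)2) meeting every constraint; each maps to a distinct set of atoms, giving 3 matches.

3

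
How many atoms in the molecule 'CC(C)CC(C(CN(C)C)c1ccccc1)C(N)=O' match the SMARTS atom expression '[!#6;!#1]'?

The query [!#6;!#1] means: not carbon and not hydrogen — any heteroatom.
Check the 19 heavy atoms by environment: 10× C → no; 6× c (aromatic) → no; 1× O → match; 2× N → match.
Summing the matching environments: 1 + 2 = 3 matching atoms.

3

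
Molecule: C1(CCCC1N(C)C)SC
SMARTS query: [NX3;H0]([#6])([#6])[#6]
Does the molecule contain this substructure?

Yes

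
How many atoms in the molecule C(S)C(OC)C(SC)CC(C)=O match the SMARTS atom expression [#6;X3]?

The query [#6;X3] means: any carbon (aromatic or not) with three total connections.
Check the 12 heavy atoms by environment: 7× C (X4) → no; 2× S (X2) → no; 1× C (X3) → match; 1× O (X1) → no; 1× O (X2) → no.
That gives 1 matching atom.

1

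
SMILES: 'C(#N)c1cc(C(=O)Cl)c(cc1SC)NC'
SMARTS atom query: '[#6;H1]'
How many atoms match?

2

Check the 15 heavy atoms by environment: 4× c (aromatic, H0) → no; 2× c (aromatic, H1) → match; 2× C (H0) → no; 1× N (H0) → no; 1× N (H1) → no; 2× C (H3) → no; 1× O (H0) → no; 1× Cl (H0) → no; 1× S (H0) → no.
That gives 2 matching atoms.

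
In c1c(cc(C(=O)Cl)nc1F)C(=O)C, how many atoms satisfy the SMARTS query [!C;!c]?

5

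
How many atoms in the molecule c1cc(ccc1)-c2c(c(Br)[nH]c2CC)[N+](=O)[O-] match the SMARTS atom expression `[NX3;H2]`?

0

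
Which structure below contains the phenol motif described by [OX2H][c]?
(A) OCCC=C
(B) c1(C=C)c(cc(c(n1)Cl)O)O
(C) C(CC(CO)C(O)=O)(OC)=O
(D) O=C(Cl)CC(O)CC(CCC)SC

[OX2H][c] describes a hydroxyl oxygen attached to an aromatic carbon (a phenol).
(A) has a hydroxyl group (-OH) but the -OH is on an aliphatic carbon, not an aromatic c.
(B) contains a hydroxyl group (-OH), which satisfies every atom and bond constraint.
(C) has a hydroxyl group (-OH) but the -OH is on an aliphatic carbon, not an aromatic c.
(D) has a hydroxyl group (-OH) but the -OH is on an aliphatic carbon, not an aromatic c.
So the answer is (B).

B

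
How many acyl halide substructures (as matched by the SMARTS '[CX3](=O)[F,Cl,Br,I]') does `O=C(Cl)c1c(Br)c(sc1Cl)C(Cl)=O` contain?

2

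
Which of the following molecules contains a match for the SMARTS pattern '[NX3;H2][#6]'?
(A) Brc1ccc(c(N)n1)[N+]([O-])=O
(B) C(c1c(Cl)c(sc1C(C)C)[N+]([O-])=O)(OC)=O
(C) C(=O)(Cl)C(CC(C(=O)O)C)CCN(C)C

A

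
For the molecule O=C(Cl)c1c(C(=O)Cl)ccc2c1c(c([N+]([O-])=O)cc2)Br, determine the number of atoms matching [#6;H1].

Check the 20 heavy atoms by environment: 6× c (aromatic, H0) → no; 4× c (aromatic, H1) → match; 1× N (charge +1, H0) → no; 1× O (charge -1, H0) → no; 3× O (H0) → no; 2× C (H0) → no; 2× Cl (H0) → no; 1× Br (H0) → no.
That gives 4 matching atoms.

4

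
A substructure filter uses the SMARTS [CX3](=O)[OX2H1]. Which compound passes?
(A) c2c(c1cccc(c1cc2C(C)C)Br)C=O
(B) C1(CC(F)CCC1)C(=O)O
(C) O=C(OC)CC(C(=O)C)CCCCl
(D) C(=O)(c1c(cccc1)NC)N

B

[CX3](=O)[OX2H1] describes an sp2 carbon double-bonded to O and single-bonded to an -OH oxygen (a carboxylic acid).
(A) has an aldehyde (-CHO) but there is no singly-bonded oxygen on the carbonyl carbon.
(B) contains a carboxylic acid group (-C(=O)OH), which satisfies every atom and bond constraint.
(C) has a methyl-ester group (-C(=O)OCH3) but the singly-bonded O has no H (OX2H0, not OX2H1).
(D) has a primary amide (-C(=O)NH2) but the carbonyl is bonded to N, not to an -OH oxygen.
So the answer is (B).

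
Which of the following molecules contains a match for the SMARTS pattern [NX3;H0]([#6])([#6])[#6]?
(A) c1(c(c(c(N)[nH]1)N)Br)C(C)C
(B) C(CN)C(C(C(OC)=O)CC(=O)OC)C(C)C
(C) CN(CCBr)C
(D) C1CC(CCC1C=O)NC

[NX3;H0]([#6])([#6])[#6] describes a trivalent nitrogen with no H, bonded to three carbons (a tertiary amine).
(A) has a primary amino group (-NH2) but the nitrogen has H2, not H0 with three carbons.
(B) has a primary amino group (-NH2) but the nitrogen has H2, not H0 with three carbons.
(C) contains a dimethylamino group (-N(CH3)2), which satisfies every atom and bond constraint.
(D) has an N-methylamino group (-NHCH3) but the nitrogen still has one H (H1), not H0.
So the answer is (C).

C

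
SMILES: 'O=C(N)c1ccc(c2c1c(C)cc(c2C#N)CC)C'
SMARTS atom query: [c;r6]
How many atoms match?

10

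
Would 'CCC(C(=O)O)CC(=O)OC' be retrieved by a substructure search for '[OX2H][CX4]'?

No

The pattern [OX2H][CX4] describes a hydroxyl oxygen bound to an sp3 (X4) carbon — an aliphatic alcohol.
The closest candidate here is a carboxylic acid group (-C(=O)OH), but the -OH is on a CX3 carbonyl carbon, not a CX4 carbon. No other fragment satisfies the full query, so there is no match.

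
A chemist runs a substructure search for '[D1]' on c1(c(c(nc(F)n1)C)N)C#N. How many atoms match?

4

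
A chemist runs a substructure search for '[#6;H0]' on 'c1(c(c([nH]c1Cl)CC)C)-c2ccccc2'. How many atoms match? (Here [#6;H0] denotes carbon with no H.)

5

Check the 15 heavy atoms by environment: 1× n (aromatic, H1) → no; 5× c (aromatic, H0) → match; 1× Cl (H0) → no; 5× c (aromatic, H1) → no; 2× C (H3) → no; 1× C (H2) → no.
That gives 5 matching atoms.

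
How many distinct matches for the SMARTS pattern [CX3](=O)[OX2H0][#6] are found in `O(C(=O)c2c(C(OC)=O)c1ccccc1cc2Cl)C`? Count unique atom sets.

[CX3](=O)[OX2H0][#6] is the SMARTS for an ester: a carbonyl carbon bonded to an oxygen that is itself bonded to carbon (no H on that O).
The molecule carries 2 separate instances of a methyl-ester group (-C(=O)OCH3) meeting every constraint; each maps to a distinct set of atoms, giving 2 matches.

2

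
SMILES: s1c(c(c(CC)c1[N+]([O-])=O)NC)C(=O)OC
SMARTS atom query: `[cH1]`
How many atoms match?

0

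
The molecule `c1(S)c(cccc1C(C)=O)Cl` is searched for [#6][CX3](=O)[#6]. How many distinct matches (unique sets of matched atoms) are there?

[#6][CX3](=O)[#6] is the SMARTS for a ketone: a carbonyl carbon (no H) flanked by two carbons.
Exactly one fragment in the molecule meets all constraints, giving 1 match.

1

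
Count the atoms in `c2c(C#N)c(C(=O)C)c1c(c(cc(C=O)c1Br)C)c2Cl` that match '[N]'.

1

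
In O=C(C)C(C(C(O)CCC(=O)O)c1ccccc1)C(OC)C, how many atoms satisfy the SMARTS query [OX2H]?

2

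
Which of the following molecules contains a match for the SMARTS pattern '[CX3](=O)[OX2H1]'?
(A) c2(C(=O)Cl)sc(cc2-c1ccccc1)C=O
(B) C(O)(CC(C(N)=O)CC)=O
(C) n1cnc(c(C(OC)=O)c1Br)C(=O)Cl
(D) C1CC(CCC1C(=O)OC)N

B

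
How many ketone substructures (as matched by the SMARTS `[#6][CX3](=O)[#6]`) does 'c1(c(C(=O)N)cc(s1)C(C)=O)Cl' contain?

1

[#6][CX3](=O)[#6] is the SMARTS for a ketone: a carbonyl carbon (no H) flanked by two carbons.
Exactly one fragment in the molecule meets all constraints, giving 1 match.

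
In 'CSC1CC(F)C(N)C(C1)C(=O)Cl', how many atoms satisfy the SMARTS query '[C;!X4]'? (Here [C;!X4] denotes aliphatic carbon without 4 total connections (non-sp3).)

1

Check the 13 heavy atoms by environment: 7× C (X4) → no; 1× C (X3) → match; 1× O (X1) → no; 1× Cl (X1) → no; 1× N (X3) → no; 1× S (X2) → no; 1× F (X1) → no.
That gives 1 matching atom.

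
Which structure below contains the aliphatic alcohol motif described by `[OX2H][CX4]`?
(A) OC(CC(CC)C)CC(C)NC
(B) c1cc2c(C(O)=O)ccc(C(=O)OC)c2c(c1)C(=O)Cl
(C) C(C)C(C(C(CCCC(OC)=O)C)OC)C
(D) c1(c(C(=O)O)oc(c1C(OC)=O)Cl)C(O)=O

A

[OX2H][CX4] describes a hydroxyl oxygen bound to an sp3 (X4) carbon (an aliphatic alcohol).
(A) contains a hydroxyl group (-OH), which satisfies every atom and bond constraint.
(B) has a carboxylic acid group (-C(=O)OH) but the -OH is on a CX3 carbonyl carbon, not a CX4 carbon.
(C) has a methoxy ether (-OCH3) but the oxygen has H0 (ether), not H1.
(D) has a carboxylic acid group (-C(=O)OH) but the -OH is on a CX3 carbonyl carbon, not a CX4 carbon.
So the answer is (A).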